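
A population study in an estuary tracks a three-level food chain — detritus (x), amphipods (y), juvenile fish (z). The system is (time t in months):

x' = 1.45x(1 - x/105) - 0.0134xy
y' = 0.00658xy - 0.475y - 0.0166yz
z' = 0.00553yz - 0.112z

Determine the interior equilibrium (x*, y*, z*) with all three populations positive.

x* ≈ 85.3, y* ≈ 20.3, z* ≈ 5.22

From dz/dt = 0: 0.00553y* = 0.112, so y* = 20.3.
From dx/dt = 0: 1.45(1 - x*/105) = 0.0134·20.3, giving x* = 105·(1 - 0.187) = 85.3.
From dy/dt = 0: 0.00658·85.3 - 0.475 = 0.0166z*, so z* = 0.0866/0.0166 = 5.22.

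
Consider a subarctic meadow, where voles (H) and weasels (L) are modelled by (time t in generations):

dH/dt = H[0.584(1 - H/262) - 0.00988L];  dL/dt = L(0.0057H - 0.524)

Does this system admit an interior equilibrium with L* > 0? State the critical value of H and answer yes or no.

The predator equation gives dL/dt > 0 only when H > 0.524/0.0057 = 91.9.
Without the predator, H → K = 262. Since 262 > 91.9, the predator can invade and persist.

Threshold H = 91.9; K > 91.9, so yes, the predator persists.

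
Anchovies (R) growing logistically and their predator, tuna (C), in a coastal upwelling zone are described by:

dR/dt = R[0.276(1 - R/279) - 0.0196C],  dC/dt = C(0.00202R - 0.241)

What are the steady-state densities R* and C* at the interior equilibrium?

R* ≈ 119, C* ≈ 8.06

From dC/dt = 0 with C > 0: 0.00202R* = 0.241, so R* = 119.
Substitute into dR/dt = 0: 0.276(1 - 119/279) = 0.0196C*.
The bracket is 0.572, giving C* = 0.158/0.0196 = 8.06.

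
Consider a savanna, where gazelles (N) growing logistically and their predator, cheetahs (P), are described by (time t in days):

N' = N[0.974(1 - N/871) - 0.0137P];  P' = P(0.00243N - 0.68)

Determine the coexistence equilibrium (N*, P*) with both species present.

N* ≈ 280, P* ≈ 48.3

From dP/dt = 0 with P > 0: 0.00243N* = 0.68, so N* = 280.
Substitute into dN/dt = 0: 0.974(1 - 280/871) = 0.0137P*.
The bracket is 0.679, giving P* = 0.661/0.0137 = 48.3.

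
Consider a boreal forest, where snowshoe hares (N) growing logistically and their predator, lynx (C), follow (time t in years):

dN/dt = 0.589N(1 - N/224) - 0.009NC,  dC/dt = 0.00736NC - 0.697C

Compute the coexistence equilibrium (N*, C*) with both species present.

From dC/dt = 0 with C > 0: 0.00736N* = 0.697, so N* = 94.7.
Substitute into dN/dt = 0: 0.589(1 - 94.7/224) = 0.009C*.
The bracket is 0.577, giving C* = 0.34/0.009 = 37.8.

N* ≈ 94.7, C* ≈ 37.8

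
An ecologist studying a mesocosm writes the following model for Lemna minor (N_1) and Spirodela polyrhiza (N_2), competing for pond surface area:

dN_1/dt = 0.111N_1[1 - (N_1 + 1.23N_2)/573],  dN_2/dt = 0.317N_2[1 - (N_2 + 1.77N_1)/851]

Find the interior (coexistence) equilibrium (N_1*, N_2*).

N_1* ≈ 402, N_2* ≈ 139

Setting both brackets to zero gives the nullclines N_1 + 1.23N_2 = 573 and 1.77N_1 + N_2 = 851.
Substituting N_2 = 851 - 1.77N_1 into the first: N_1(1 - 1.23·1.77) = 573 - 1.23·851.
So N_1* = -474/-1.18 = 402, and then N_2* = 851 - 1.77·402 = 139.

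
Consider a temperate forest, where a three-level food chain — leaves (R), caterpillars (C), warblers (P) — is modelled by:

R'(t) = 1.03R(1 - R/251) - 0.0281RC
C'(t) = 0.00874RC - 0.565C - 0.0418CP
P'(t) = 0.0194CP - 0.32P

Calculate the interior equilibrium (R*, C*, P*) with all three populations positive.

From dP/dt = 0: 0.0194C* = 0.32, so C* = 16.5.
From dR/dt = 0: 1.03(1 - R*/251) = 0.0281·16.5, giving R* = 251·(1 - 0.45) = 138.
From dC/dt = 0: 0.00874·138 - 0.565 = 0.0418P*, so P* = 0.642/0.0418 = 15.3.

R* ≈ 138, C* ≈ 16.5, P* ≈ 15.3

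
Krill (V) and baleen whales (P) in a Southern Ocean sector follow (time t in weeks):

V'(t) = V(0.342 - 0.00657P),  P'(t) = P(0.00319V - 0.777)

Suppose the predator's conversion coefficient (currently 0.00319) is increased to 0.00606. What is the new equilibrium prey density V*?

At the interior fixed point, setting dP/dt = 0 with P > 0 fixes V* = (predator death rate)/(VP coefficient) — independent of the other coefficients.
With the change, V* = 0.777/0.00606 = 128; it falls from 244.

V* ≈ 128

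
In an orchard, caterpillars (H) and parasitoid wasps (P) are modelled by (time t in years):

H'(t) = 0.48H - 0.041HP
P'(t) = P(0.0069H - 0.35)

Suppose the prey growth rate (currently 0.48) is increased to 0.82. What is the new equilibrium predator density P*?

P* ≈ 20

At the interior fixed point, setting dH/dt = 0 with H > 0 fixes P* = (prey growth rate)/(HP coefficient) — independent of the other coefficients.
With the change, P* = 0.82/0.041 = 20; it rises from 11.7.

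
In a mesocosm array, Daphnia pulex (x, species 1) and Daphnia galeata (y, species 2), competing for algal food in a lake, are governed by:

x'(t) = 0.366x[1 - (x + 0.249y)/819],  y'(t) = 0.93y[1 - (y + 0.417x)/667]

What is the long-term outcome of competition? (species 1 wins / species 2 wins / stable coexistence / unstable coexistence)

Compare the nullcline intercepts: K1/α12 = 819/0.249 = 3290 > K2 = 667; K2/α21 = 667/0.417 = 1600 > K1 = 819.
Since both inequalities hold, each species can invade when rare, so the interior equilibrium is stable.

stable coexistence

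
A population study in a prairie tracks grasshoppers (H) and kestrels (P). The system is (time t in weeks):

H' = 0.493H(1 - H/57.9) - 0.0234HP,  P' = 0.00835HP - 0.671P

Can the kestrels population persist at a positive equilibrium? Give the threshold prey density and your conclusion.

The predator equation gives dP/dt > 0 only when H > 0.671/0.00835 = 80.4.
Without the predator, H → K = 57.9. Since 57.9 < 80.4, the predator cannot invade.

Threshold H = 80.4; K < 80.4, so no, the predator goes extinct.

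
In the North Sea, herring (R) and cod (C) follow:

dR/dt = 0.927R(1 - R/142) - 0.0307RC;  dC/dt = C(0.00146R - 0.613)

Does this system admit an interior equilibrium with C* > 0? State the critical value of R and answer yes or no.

Threshold R = 420; K < 420, so no, the predator goes extinct.

The predator equation gives dC/dt > 0 only when R > 0.613/0.00146 = 420.
Without the predator, R → K = 142. Since 142 < 420, the predator cannot invade.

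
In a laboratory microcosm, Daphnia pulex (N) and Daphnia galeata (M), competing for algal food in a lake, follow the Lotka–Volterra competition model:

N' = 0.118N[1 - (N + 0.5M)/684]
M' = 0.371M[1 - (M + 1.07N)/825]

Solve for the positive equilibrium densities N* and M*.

N* ≈ 584, M* ≈ 200

Setting both brackets to zero gives the nullclines N + 0.5M = 684 and 1.07N + M = 825.
Substituting M = 825 - 1.07N into the first: N(1 - 0.5·1.07) = 684 - 0.5·825.
So N* = 272/0.465 = 584, and then M* = 825 - 1.07·584 = 200.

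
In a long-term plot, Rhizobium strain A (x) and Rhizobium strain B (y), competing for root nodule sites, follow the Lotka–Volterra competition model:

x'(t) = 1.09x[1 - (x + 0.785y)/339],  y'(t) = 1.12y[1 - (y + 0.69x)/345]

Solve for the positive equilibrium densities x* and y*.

Setting both brackets to zero gives the nullclines x + 0.785y = 339 and 0.69x + y = 345.
Substituting y = 345 - 0.69x into the first: x(1 - 0.785·0.69) = 339 - 0.785·345.
So x* = 68.2/0.458 = 149, and then y* = 345 - 0.69·149 = 242.

x* ≈ 149, y* ≈ 242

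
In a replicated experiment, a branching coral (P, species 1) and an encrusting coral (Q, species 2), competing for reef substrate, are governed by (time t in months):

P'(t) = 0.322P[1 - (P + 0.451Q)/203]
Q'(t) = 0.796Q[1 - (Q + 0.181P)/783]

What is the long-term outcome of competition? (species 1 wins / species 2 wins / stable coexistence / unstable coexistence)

species 2 excludes species 1

Compare the nullcline intercepts: K1/α12 = 203/0.451 = 450 < K2 = 783; K2/α21 = 783/0.181 = 4330 > K1 = 203.
Since the inequalities point opposite ways, species 2 can invade but species 1 cannot.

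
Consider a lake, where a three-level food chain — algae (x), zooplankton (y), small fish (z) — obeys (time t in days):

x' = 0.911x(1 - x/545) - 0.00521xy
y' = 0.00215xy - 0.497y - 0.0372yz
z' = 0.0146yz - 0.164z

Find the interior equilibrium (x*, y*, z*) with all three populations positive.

x* ≈ 510, y* ≈ 11.2, z* ≈ 16.1

From dz/dt = 0: 0.0146y* = 0.164, so y* = 11.2.
From dx/dt = 0: 0.911(1 - x*/545) = 0.00521·11.2, giving x* = 545·(1 - 0.0642) = 510.
From dy/dt = 0: 0.00215·510 - 0.497 = 0.0372z*, so z* = 0.599/0.0372 = 16.1.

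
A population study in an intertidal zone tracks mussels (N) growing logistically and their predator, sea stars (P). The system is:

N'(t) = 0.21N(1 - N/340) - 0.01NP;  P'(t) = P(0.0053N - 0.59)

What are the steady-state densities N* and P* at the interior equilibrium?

N* ≈ 111, P* ≈ 14.1

From dP/dt = 0 with P > 0: 0.0053N* = 0.59, so N* = 111.
Substitute into dN/dt = 0: 0.21(1 - 111/340) = 0.01P*.
The bracket is 0.673, giving P* = 0.141/0.01 = 14.1.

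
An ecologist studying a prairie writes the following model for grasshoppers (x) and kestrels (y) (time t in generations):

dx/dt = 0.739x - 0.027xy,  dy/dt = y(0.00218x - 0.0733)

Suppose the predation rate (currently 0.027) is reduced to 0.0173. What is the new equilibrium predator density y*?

At the interior fixed point, setting dx/dt = 0 with x > 0 fixes y* = (prey growth rate)/(xy coefficient) — independent of the other coefficients.
With the change, y* = 0.739/0.0173 = 42.7; it rises from 27.4.

y* ≈ 42.7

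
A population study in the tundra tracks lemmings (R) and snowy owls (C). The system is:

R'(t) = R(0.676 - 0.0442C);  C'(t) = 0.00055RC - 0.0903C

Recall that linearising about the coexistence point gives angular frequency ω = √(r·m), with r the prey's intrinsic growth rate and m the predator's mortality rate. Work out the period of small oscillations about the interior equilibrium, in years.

T ≈ 25.4 years

Here r = 0.676 and m = 0.0903, so r·m = 0.061.
ω = √0.061 = 0.247 per year, hence T = 2π/ω ≈ 25.4 years.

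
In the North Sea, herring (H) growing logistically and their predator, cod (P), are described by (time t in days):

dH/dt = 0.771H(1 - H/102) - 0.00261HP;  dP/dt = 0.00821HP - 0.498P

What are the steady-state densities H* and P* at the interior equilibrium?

H* ≈ 60.7, P* ≈ 120

From dP/dt = 0 with P > 0: 0.00821H* = 0.498, so H* = 60.7.
Substitute into dH/dt = 0: 0.771(1 - 60.7/102) = 0.00261P*.
The bracket is 0.405, giving P* = 0.312/0.00261 = 120.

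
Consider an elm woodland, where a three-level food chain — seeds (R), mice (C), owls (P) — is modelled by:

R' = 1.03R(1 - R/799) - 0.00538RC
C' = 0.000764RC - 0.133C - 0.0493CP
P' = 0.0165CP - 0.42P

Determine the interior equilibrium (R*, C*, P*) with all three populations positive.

From dP/dt = 0: 0.0165C* = 0.42, so C* = 25.5.
From dR/dt = 0: 1.03(1 - R*/799) = 0.00538·25.5, giving R* = 799·(1 - 0.133) = 693.
From dC/dt = 0: 0.000764·693 - 0.133 = 0.0493P*, so P* = 0.396/0.0493 = 8.04.

R* ≈ 693, C* ≈ 25.5, P* ≈ 8.04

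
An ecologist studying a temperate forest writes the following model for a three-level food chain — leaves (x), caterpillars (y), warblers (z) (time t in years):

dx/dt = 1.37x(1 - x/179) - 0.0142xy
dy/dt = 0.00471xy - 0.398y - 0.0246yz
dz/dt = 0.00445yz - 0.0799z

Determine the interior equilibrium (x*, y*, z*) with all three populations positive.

x* ≈ 146, y* ≈ 18, z* ≈ 11.7

From dz/dt = 0: 0.00445y* = 0.0799, so y* = 18.
From dx/dt = 0: 1.37(1 - x*/179) = 0.0142·18, giving x* = 179·(1 - 0.186) = 146.
From dy/dt = 0: 0.00471·146 - 0.398 = 0.0246z*, so z* = 0.288/0.0246 = 11.7.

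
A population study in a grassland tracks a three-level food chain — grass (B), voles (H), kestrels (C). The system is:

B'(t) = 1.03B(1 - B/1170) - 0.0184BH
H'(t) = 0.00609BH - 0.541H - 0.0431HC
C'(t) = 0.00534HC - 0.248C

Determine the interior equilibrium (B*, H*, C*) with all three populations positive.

From dC/dt = 0: 0.00534H* = 0.248, so H* = 46.4.
From dB/dt = 0: 1.03(1 - B*/1170) = 0.0184·46.4, giving B* = 1170·(1 - 0.83) = 199.
From dH/dt = 0: 0.00609·199 - 0.541 = 0.0431C*, so C* = 0.673/0.0431 = 15.6.

B* ≈ 199, H* ≈ 46.4, C* ≈ 15.6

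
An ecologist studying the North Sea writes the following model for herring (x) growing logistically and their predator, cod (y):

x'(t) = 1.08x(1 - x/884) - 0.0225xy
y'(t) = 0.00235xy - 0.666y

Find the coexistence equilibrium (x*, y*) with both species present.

From dy/dt = 0 with y > 0: 0.00235x* = 0.666, so x* = 283.
Substitute into dx/dt = 0: 1.08(1 - 283/884) = 0.0225y*.
The bracket is 0.679, giving y* = 0.734/0.0225 = 32.6.

x* ≈ 283, y* ≈ 32.6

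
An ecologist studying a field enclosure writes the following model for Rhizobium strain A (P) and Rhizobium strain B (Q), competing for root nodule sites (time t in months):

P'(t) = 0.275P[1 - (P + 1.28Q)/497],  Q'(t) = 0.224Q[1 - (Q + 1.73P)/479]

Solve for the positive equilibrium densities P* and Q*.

P* ≈ 95.6, Q* ≈ 314

Setting both brackets to zero gives the nullclines P + 1.28Q = 497 and 1.73P + Q = 479.
Substituting Q = 479 - 1.73P into the first: P(1 - 1.28·1.73) = 497 - 1.28·479.
So P* = -116/-1.21 = 95.6, and then Q* = 479 - 1.73·95.6 = 314.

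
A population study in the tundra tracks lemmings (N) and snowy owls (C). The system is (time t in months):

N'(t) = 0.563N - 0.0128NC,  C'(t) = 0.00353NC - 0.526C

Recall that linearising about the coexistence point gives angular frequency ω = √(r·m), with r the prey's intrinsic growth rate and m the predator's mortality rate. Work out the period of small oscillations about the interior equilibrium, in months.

Here r = 0.563 and m = 0.526, so r·m = 0.296.
ω = √0.296 = 0.544 per month, hence T = 2π/ω ≈ 11.5 months.

T ≈ 11.5 months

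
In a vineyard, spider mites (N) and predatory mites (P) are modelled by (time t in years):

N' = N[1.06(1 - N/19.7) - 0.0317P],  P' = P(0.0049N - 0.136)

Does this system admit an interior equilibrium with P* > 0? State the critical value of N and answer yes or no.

The predator equation gives dP/dt > 0 only when N > 0.136/0.0049 = 27.8.
Without the predator, N → K = 19.7. Since 19.7 < 27.8, the predator cannot invade.

Threshold N = 27.8; K < 27.8, so no, the predator goes extinct.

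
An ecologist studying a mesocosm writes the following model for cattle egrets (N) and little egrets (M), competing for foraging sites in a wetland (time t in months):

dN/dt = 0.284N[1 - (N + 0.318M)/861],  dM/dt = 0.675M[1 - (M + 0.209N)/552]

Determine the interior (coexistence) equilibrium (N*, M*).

Setting both brackets to zero gives the nullclines N + 0.318M = 861 and 0.209N + M = 552.
Substituting M = 552 - 0.209N into the first: N(1 - 0.318·0.209) = 861 - 0.318·552.
So N* = 685/0.934 = 734, and then M* = 552 - 0.209·734 = 399.

N* ≈ 734, M* ≈ 399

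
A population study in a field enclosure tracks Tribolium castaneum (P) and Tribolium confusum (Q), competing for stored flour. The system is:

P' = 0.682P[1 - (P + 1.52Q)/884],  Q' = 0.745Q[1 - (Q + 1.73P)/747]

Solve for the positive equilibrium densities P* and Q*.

Setting both brackets to zero gives the nullclines P + 1.52Q = 884 and 1.73P + Q = 747.
Substituting Q = 747 - 1.73P into the first: P(1 - 1.52·1.73) = 884 - 1.52·747.
So P* = -251/-1.63 = 154, and then Q* = 747 - 1.73·154 = 480.

P* ≈ 154, Q* ≈ 480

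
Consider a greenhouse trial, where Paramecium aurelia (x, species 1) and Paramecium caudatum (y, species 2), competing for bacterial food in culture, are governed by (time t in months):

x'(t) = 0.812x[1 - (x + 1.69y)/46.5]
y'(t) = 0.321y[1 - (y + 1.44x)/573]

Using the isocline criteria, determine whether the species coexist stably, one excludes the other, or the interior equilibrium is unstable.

species 2 excludes species 1

Compare the nullcline intercepts: K1/α12 = 46.5/1.69 = 27.5 < K2 = 573; K2/α21 = 573/1.44 = 398 > K1 = 46.5.
Since the inequalities point opposite ways, species 2 can invade but species 1 cannot.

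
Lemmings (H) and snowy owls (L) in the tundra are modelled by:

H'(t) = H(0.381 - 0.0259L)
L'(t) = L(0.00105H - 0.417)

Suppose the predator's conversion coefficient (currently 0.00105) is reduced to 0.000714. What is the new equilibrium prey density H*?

H* ≈ 584

At the interior fixed point, setting dL/dt = 0 with L > 0 fixes H* = (predator death rate)/(HL coefficient) — independent of the other coefficients.
With the change, H* = 0.417/0.000714 = 584; it rises from 397.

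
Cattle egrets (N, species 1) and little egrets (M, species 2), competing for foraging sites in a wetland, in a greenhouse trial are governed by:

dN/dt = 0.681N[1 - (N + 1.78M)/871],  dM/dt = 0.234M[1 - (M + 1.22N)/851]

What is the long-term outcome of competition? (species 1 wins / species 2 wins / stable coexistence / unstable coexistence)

Compare the nullcline intercepts: K1/α12 = 871/1.78 = 489 < K2 = 851; K2/α21 = 851/1.22 = 698 < K1 = 871.
Since both are reversed, neither can invade when rare; the interior point is a saddle.

unstable coexistence (outcome depends on initial conditions)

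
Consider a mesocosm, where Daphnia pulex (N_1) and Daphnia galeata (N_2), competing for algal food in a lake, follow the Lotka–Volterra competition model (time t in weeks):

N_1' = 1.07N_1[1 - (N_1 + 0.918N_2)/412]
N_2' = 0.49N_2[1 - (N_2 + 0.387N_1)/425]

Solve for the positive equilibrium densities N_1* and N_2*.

Setting both brackets to zero gives the nullclines N_1 + 0.918N_2 = 412 and 0.387N_1 + N_2 = 425.
Substituting N_2 = 425 - 0.387N_1 into the first: N_1(1 - 0.918·0.387) = 412 - 0.918·425.
So N_1* = 21.8/0.645 = 33.9, and then N_2* = 425 - 0.387·33.9 = 412.

N_1* ≈ 33.9, N_2* ≈ 412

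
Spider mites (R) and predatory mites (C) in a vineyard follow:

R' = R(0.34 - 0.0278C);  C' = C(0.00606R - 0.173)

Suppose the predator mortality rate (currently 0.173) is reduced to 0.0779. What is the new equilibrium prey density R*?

At the interior fixed point, setting dC/dt = 0 with C > 0 fixes R* = (predator death rate)/(RC coefficient) — independent of the other coefficients.
With the change, R* = 0.0779/0.00606 = 12.9; it falls from 28.5.

R* ≈ 12.9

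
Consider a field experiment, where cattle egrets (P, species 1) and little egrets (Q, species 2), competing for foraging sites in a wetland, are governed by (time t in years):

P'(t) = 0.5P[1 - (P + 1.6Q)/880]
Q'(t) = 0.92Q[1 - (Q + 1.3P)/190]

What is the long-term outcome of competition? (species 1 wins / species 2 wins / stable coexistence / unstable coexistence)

Compare the nullcline intercepts: K1/α12 = 880/1.6 = 550 > K2 = 190; K2/α21 = 190/1.3 = 146 < K1 = 880.
Since the inequalities point opposite ways, species 1 can invade but species 2 cannot.

species 1 excludes species 2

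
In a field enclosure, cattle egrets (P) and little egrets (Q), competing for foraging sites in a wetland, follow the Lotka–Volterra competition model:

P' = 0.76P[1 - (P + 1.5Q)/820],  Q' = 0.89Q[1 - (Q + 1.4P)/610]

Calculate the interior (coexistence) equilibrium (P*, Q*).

P* ≈ 86.4, Q* ≈ 489

Setting both brackets to zero gives the nullclines P + 1.5Q = 820 and 1.4P + Q = 610.
Substituting Q = 610 - 1.4P into the first: P(1 - 1.5·1.4) = 820 - 1.5·610.
So P* = -95/-1.1 = 86.4, and then Q* = 610 - 1.4·86.4 = 489.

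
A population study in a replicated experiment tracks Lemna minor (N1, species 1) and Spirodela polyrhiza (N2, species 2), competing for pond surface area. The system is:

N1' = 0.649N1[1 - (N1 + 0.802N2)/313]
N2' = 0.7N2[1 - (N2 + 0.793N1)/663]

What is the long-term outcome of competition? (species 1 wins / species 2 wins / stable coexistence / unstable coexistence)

species 2 excludes species 1

Compare the nullcline intercepts: K1/α12 = 313/0.802 = 390 < K2 = 663; K2/α21 = 663/0.793 = 836 > K1 = 313.
Since the inequalities point opposite ways, species 2 can invade but species 1 cannot.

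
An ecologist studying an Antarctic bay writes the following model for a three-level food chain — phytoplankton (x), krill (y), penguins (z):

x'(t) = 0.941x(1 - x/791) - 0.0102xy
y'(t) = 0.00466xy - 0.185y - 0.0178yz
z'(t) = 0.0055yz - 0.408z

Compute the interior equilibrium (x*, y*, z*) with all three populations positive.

From dz/dt = 0: 0.0055y* = 0.408, so y* = 74.2.
From dx/dt = 0: 0.941(1 - x*/791) = 0.0102·74.2, giving x* = 791·(1 - 0.804) = 155.
From dy/dt = 0: 0.00466·155 - 0.185 = 0.0178z*, so z* = 0.537/0.0178 = 30.2.

x* ≈ 155, y* ≈ 74.2, z* ≈ 30.2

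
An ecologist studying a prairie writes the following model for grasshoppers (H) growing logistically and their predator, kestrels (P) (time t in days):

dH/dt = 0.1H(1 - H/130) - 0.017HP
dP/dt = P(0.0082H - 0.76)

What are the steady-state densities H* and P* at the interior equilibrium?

H* ≈ 92.7, P* ≈ 1.69

From dP/dt = 0 with P > 0: 0.0082H* = 0.76, so H* = 92.7.
Substitute into dH/dt = 0: 0.1(1 - 92.7/130) = 0.017P*.
The bracket is 0.287, giving P* = 0.0287/0.017 = 1.69.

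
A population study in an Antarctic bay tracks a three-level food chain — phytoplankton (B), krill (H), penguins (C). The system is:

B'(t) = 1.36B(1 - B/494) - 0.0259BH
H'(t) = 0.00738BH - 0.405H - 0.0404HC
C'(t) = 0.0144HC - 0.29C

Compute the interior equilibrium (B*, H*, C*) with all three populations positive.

From dC/dt = 0: 0.0144H* = 0.29, so H* = 20.1.
From dB/dt = 0: 1.36(1 - B*/494) = 0.0259·20.1, giving B* = 494·(1 - 0.384) = 305.
From dH/dt = 0: 0.00738·305 - 0.405 = 0.0404C*, so C* = 1.84/0.0404 = 45.6.

B* ≈ 305, H* ≈ 20.1, C* ≈ 45.6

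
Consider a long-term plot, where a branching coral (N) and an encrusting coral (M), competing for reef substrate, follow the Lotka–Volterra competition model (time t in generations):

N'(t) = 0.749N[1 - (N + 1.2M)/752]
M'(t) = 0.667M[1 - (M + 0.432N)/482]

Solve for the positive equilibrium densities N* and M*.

Setting both brackets to zero gives the nullclines N + 1.2M = 752 and 0.432N + M = 482.
Substituting M = 482 - 0.432N into the first: N(1 - 1.2·0.432) = 752 - 1.2·482.
So N* = 174/0.482 = 360, and then M* = 482 - 0.432·360 = 326.

N* ≈ 360, M* ≈ 326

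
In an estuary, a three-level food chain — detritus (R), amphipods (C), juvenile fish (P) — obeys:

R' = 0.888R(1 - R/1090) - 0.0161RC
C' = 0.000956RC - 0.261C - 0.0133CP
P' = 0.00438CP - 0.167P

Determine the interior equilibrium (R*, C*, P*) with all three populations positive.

From dP/dt = 0: 0.00438C* = 0.167, so C* = 38.1.
From dR/dt = 0: 0.888(1 - R*/1090) = 0.0161·38.1, giving R* = 1090·(1 - 0.691) = 337.
From dC/dt = 0: 0.000956·337 - 0.261 = 0.0133P*, so P* = 0.0607/0.0133 = 4.56.

R* ≈ 337, C* ≈ 38.1, P* ≈ 4.56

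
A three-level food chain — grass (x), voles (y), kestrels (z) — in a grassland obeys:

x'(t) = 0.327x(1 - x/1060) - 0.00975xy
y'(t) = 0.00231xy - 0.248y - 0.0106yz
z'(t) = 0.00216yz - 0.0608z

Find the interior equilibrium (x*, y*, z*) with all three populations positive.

From dz/dt = 0: 0.00216y* = 0.0608, so y* = 28.1.
From dx/dt = 0: 0.327(1 - x*/1060) = 0.00975·28.1, giving x* = 1060·(1 - 0.839) = 170.
From dy/dt = 0: 0.00231·170 - 0.248 = 0.0106z*, so z* = 0.146/0.0106 = 13.7.

x* ≈ 170, y* ≈ 28.1, z* ≈ 13.7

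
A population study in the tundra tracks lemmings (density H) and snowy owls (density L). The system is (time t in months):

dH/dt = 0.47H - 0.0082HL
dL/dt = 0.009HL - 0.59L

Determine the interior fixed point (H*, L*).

Set dL/dt = 0 with L > 0: 0.009H - 0.59 = 0, so H* = 0.59/0.009 = 65.6.
Set dH/dt = 0 with H > 0: 0.47 - 0.0082L = 0, so L* = 0.47/0.0082 = 57.3.

H* ≈ 65.6, L* ≈ 57.3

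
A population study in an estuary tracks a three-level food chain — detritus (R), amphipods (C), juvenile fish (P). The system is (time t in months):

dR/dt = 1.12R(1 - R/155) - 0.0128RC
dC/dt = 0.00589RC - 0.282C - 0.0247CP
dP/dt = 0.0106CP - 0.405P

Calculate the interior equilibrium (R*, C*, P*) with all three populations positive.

R* ≈ 87.3, C* ≈ 38.2, P* ≈ 9.4

From dP/dt = 0: 0.0106C* = 0.405, so C* = 38.2.
From dR/dt = 0: 1.12(1 - R*/155) = 0.0128·38.2, giving R* = 155·(1 - 0.437) = 87.3.
From dC/dt = 0: 0.00589·87.3 - 0.282 = 0.0247P*, so P* = 0.232/0.0247 = 9.4.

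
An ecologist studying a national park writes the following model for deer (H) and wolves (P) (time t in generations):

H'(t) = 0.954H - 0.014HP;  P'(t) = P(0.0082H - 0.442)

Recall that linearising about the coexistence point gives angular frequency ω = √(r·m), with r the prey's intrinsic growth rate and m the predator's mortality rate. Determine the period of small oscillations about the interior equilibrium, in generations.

Here r = 0.954 and m = 0.442, so r·m = 0.422.
ω = √0.422 = 0.649 per generation, hence T = 2π/ω ≈ 9.68 generations.

T ≈ 9.68 generations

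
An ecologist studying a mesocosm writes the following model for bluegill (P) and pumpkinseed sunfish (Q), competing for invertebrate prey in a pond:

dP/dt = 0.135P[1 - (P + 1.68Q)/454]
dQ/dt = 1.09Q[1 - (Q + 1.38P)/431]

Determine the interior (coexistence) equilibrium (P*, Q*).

P* ≈ 205, Q* ≈ 148

Setting both brackets to zero gives the nullclines P + 1.68Q = 454 and 1.38P + Q = 431.
Substituting Q = 431 - 1.38P into the first: P(1 - 1.68·1.38) = 454 - 1.68·431.
So P* = -270/-1.32 = 205, and then Q* = 431 - 1.38·205 = 148.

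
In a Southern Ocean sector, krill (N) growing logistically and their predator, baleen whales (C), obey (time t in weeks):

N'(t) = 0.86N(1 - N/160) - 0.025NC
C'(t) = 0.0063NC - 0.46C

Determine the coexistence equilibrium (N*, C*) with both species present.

N* ≈ 73, C* ≈ 18.7

From dC/dt = 0 with C > 0: 0.0063N* = 0.46, so N* = 73.
Substitute into dN/dt = 0: 0.86(1 - 73/160) = 0.025C*.
The bracket is 0.544, giving C* = 0.468/0.025 = 18.7.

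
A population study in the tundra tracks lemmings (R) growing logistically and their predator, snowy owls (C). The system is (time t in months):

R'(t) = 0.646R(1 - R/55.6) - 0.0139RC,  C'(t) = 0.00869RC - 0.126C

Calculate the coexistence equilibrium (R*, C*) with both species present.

From dC/dt = 0 with C > 0: 0.00869R* = 0.126, so R* = 14.5.
Substitute into dR/dt = 0: 0.646(1 - 14.5/55.6) = 0.0139C*.
The bracket is 0.739, giving C* = 0.478/0.0139 = 34.4.

R* ≈ 14.5, C* ≈ 34.4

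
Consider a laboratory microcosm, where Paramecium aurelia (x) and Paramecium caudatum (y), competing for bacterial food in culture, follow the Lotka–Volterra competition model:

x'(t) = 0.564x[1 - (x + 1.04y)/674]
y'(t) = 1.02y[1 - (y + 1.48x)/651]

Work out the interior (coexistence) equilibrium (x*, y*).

x* ≈ 5.64, y* ≈ 643

Setting both brackets to zero gives the nullclines x + 1.04y = 674 and 1.48x + y = 651.
Substituting y = 651 - 1.48x into the first: x(1 - 1.04·1.48) = 674 - 1.04·651.
So x* = -3.04/-0.539 = 5.64, and then y* = 651 - 1.48·5.64 = 643.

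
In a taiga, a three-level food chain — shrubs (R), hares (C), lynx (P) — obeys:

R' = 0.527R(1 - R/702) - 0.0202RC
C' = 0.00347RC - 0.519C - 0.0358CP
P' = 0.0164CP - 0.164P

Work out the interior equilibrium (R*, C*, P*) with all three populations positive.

R* ≈ 433, C* ≈ 10, P* ≈ 27.5

From dP/dt = 0: 0.0164C* = 0.164, so C* = 10.
From dR/dt = 0: 0.527(1 - R*/702) = 0.0202·10, giving R* = 702·(1 - 0.383) = 433.
From dC/dt = 0: 0.00347·433 - 0.519 = 0.0358P*, so P* = 0.983/0.0358 = 27.5.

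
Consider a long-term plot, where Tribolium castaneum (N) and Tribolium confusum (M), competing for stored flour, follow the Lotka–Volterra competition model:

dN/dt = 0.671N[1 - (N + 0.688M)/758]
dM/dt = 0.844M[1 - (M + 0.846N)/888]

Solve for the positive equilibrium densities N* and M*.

Setting both brackets to zero gives the nullclines N + 0.688M = 758 and 0.846N + M = 888.
Substituting M = 888 - 0.846N into the first: N(1 - 0.688·0.846) = 758 - 0.688·888.
So N* = 147/0.418 = 352, and then M* = 888 - 0.846·352 = 590.

N* ≈ 352, M* ≈ 590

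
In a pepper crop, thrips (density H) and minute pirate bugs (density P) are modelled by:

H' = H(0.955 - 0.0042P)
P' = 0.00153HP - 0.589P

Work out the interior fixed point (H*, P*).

Set dP/dt = 0 with P > 0: 0.00153H - 0.589 = 0, so H* = 0.589/0.00153 = 385.
Set dH/dt = 0 with H > 0: 0.955 - 0.0042P = 0, so P* = 0.955/0.0042 = 227.

H* ≈ 385, P* ≈ 227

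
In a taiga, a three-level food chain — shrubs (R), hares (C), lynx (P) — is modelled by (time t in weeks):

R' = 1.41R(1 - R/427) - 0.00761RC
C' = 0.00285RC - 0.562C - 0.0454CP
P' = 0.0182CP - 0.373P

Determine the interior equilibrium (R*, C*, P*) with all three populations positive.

From dP/dt = 0: 0.0182C* = 0.373, so C* = 20.5.
From dR/dt = 0: 1.41(1 - R*/427) = 0.00761·20.5, giving R* = 427·(1 - 0.111) = 380.
From dC/dt = 0: 0.00285·380 - 0.562 = 0.0454P*, so P* = 0.52/0.0454 = 11.5.

R* ≈ 380, C* ≈ 20.5, P* ≈ 11.5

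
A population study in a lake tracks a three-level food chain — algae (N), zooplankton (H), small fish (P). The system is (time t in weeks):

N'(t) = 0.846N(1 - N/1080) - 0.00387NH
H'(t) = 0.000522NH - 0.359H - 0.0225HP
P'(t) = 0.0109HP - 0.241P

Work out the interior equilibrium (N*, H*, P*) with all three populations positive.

From dP/dt = 0: 0.0109H* = 0.241, so H* = 22.1.
From dN/dt = 0: 0.846(1 - N*/1080) = 0.00387·22.1, giving N* = 1080·(1 - 0.101) = 971.
From dH/dt = 0: 0.000522·971 - 0.359 = 0.0225P*, so P* = 0.148/0.0225 = 6.57.

N* ≈ 971, H* ≈ 22.1, P* ≈ 6.57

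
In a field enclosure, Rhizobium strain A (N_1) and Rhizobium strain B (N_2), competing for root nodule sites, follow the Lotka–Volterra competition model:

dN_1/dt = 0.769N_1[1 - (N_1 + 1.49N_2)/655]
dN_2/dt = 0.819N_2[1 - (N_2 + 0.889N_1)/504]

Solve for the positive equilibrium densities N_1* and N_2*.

Setting both brackets to zero gives the nullclines N_1 + 1.49N_2 = 655 and 0.889N_1 + N_2 = 504.
Substituting N_2 = 504 - 0.889N_1 into the first: N_1(1 - 1.49·0.889) = 655 - 1.49·504.
So N_1* = -96/-0.325 = 296, and then N_2* = 504 - 0.889·296 = 241.

N_1* ≈ 296, N_2* ≈ 241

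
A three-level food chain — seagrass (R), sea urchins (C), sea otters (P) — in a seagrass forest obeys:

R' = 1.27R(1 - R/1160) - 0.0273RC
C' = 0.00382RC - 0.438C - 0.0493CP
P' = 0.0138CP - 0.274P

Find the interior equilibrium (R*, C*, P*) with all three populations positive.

From dP/dt = 0: 0.0138C* = 0.274, so C* = 19.9.
From dR/dt = 0: 1.27(1 - R*/1160) = 0.0273·19.9, giving R* = 1160·(1 - 0.427) = 665.
From dC/dt = 0: 0.00382·665 - 0.438 = 0.0493P*, so P* = 2.1/0.0493 = 42.6.

R* ≈ 665, C* ≈ 19.9, P* ≈ 42.6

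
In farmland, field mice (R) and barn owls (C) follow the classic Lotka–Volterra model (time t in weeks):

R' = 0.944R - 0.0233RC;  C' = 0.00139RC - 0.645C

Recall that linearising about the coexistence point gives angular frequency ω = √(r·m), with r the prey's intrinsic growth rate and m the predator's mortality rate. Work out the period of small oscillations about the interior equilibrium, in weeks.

Here r = 0.944 and m = 0.645, so r·m = 0.609.
ω = √0.609 = 0.78 per week, hence T = 2π/ω ≈ 8.05 weeks.

T ≈ 8.05 weeks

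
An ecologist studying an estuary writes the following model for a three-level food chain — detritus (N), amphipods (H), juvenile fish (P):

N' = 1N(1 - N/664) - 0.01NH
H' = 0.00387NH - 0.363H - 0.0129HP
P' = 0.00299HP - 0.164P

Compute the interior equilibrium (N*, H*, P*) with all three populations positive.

N* ≈ 300, H* ≈ 54.8, P* ≈ 61.8

From dP/dt = 0: 0.00299H* = 0.164, so H* = 54.8.
From dN/dt = 0: 1(1 - N*/664) = 0.01·54.8, giving N* = 664·(1 - 0.548) = 300.
From dH/dt = 0: 0.00387·300 - 0.363 = 0.0129P*, so P* = 0.797/0.0129 = 61.8.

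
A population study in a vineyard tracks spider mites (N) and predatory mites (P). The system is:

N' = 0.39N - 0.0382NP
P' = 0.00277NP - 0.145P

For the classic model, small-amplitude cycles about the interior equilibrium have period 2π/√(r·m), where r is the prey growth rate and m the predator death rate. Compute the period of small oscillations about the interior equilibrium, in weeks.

Here r = 0.39 and m = 0.145, so r·m = 0.0565.
ω = √0.0565 = 0.238 per week, hence T = 2π/ω ≈ 26.4 weeks.

T ≈ 26.4 weeks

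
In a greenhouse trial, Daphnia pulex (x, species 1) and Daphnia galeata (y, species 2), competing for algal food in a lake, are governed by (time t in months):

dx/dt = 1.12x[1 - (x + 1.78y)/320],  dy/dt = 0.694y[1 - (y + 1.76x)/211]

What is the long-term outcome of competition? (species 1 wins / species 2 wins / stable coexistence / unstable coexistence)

Compare the nullcline intercepts: K1/α12 = 320/1.78 = 180 < K2 = 211; K2/α21 = 211/1.76 = 120 < K1 = 320.
Since both are reversed, neither can invade when rare; the interior point is a saddle.

unstable coexistence (outcome depends on initial conditions)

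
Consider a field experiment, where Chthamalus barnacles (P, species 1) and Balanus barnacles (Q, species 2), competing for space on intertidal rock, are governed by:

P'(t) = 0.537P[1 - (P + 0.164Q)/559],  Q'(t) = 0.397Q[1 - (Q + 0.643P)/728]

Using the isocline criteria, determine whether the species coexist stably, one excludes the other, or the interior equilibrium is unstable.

Compare the nullcline intercepts: K1/α12 = 559/0.164 = 3410 > K2 = 728; K2/α21 = 728/0.643 = 1130 > K1 = 559.
Since both inequalities hold, each species can invade when rare, so the interior equilibrium is stable.

stable coexistence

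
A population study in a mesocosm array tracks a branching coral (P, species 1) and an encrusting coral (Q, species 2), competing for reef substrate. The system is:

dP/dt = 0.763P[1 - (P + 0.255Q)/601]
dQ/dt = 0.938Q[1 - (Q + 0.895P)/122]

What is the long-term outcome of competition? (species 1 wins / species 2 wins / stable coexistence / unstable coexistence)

Compare the nullcline intercepts: K1/α12 = 601/0.255 = 2360 > K2 = 122; K2/α21 = 122/0.895 = 136 < K1 = 601.
Since the inequalities point opposite ways, species 1 can invade but species 2 cannot.

species 1 excludes species 2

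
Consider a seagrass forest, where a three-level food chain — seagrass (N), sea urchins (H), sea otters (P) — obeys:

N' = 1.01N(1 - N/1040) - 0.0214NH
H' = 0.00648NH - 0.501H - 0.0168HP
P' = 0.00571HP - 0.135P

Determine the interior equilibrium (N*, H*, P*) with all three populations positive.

From dP/dt = 0: 0.00571H* = 0.135, so H* = 23.6.
From dN/dt = 0: 1.01(1 - N*/1040) = 0.0214·23.6, giving N* = 1040·(1 - 0.501) = 519.
From dH/dt = 0: 0.00648·519 - 0.501 = 0.0168P*, so P* = 2.86/0.0168 = 170.

N* ≈ 519, H* ≈ 23.6, P* ≈ 170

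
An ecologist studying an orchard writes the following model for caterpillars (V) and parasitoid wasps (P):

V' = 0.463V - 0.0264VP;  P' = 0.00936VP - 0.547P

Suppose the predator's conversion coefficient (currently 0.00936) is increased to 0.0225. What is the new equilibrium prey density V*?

V* ≈ 24.3

At the interior fixed point, setting dP/dt = 0 with P > 0 fixes V* = (predator death rate)/(VP coefficient) — independent of the other coefficients.
With the change, V* = 0.547/0.0225 = 24.3; it falls from 58.4.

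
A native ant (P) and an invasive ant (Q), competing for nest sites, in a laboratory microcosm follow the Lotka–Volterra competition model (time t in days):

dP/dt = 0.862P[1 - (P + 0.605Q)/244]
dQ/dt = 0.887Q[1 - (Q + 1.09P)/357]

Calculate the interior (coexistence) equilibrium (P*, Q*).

Setting both brackets to zero gives the nullclines P + 0.605Q = 244 and 1.09P + Q = 357.
Substituting Q = 357 - 1.09P into the first: P(1 - 0.605·1.09) = 244 - 0.605·357.
So P* = 28/0.341 = 82.3, and then Q* = 357 - 1.09·82.3 = 267.

P* ≈ 82.3, Q* ≈ 267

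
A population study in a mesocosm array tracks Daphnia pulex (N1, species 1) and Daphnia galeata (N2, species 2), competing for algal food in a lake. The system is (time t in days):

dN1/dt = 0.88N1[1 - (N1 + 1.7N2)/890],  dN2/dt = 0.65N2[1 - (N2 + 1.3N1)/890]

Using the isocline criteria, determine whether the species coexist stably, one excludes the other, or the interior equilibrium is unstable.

Compare the nullcline intercepts: K1/α12 = 890/1.7 = 524 < K2 = 890; K2/α21 = 890/1.3 = 685 < K1 = 890.
Since both are reversed, neither can invade when rare; the interior point is a saddle.

unstable coexistence (outcome depends on initial conditions)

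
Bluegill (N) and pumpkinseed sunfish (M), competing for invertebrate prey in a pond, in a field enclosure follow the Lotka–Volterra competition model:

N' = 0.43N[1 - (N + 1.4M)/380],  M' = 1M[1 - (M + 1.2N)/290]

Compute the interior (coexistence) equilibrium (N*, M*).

N* ≈ 38.2, M* ≈ 244

Setting both brackets to zero gives the nullclines N + 1.4M = 380 and 1.2N + M = 290.
Substituting M = 290 - 1.2N into the first: N(1 - 1.4·1.2) = 380 - 1.4·290.
So N* = -26/-0.68 = 38.2, and then M* = 290 - 1.2·38.2 = 244.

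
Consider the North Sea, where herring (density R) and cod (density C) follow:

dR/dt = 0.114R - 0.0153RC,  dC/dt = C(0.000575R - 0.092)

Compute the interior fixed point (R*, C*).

R* ≈ 160, C* ≈ 7.45

Set dC/dt = 0 with C > 0: 0.000575R - 0.092 = 0, so R* = 0.092/0.000575 = 160.
Set dR/dt = 0 with R > 0: 0.114 - 0.0153C = 0, so C* = 0.114/0.0153 = 7.45.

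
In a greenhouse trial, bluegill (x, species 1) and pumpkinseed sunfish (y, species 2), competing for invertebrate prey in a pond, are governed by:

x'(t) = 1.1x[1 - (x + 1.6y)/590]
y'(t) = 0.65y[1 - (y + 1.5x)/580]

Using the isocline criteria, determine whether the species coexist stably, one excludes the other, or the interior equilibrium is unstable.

Compare the nullcline intercepts: K1/α12 = 590/1.6 = 369 < K2 = 580; K2/α21 = 580/1.5 = 387 < K1 = 590.
Since both are reversed, neither can invade when rare; the interior point is a saddle.

unstable coexistence (outcome depends on initial conditions)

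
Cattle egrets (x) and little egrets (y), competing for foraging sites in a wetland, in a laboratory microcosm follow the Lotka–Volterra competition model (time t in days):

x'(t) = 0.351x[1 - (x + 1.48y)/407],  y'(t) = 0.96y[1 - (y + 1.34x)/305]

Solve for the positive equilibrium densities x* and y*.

Setting both brackets to zero gives the nullclines x + 1.48y = 407 and 1.34x + y = 305.
Substituting y = 305 - 1.34x into the first: x(1 - 1.48·1.34) = 407 - 1.48·305.
So x* = -44.4/-0.983 = 45.2, and then y* = 305 - 1.34·45.2 = 244.

x* ≈ 45.2, y* ≈ 244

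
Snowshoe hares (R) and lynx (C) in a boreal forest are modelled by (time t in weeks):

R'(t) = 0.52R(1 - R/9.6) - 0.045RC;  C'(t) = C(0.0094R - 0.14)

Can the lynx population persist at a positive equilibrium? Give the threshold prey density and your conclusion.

Threshold R = 14.9; K < 14.9, so no, the predator goes extinct.

The predator equation gives dC/dt > 0 only when R > 0.14/0.0094 = 14.9.
Without the predator, R → K = 9.6. Since 9.6 < 14.9, the predator cannot invade.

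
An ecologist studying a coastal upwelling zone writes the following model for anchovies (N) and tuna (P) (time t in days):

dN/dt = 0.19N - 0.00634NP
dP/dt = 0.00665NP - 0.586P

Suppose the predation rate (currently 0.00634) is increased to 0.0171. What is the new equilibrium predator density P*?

P* ≈ 11.1

At the interior fixed point, setting dN/dt = 0 with N > 0 fixes P* = (prey growth rate)/(NP coefficient) — independent of the other coefficients.
With the change, P* = 0.19/0.0171 = 11.1; it falls from 30.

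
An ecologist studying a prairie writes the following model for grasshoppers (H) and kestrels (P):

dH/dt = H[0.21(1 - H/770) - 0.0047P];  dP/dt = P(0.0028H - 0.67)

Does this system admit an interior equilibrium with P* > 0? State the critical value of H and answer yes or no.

Threshold H = 239; K > 239, so yes, the predator persists.

The predator equation gives dP/dt > 0 only when H > 0.67/0.0028 = 239.
Without the predator, H → K = 770. Since 770 > 239, the predator can invade and persist.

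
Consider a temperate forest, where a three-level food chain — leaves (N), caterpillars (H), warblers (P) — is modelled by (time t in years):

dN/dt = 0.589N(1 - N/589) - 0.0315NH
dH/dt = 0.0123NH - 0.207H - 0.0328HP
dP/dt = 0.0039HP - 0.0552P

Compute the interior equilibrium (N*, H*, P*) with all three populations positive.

From dP/dt = 0: 0.0039H* = 0.0552, so H* = 14.2.
From dN/dt = 0: 0.589(1 - N*/589) = 0.0315·14.2, giving N* = 589·(1 - 0.757) = 143.
From dH/dt = 0: 0.0123·143 - 0.207 = 0.0328P*, so P* = 1.55/0.0328 = 47.4.

N* ≈ 143, H* ≈ 14.2, P* ≈ 47.4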